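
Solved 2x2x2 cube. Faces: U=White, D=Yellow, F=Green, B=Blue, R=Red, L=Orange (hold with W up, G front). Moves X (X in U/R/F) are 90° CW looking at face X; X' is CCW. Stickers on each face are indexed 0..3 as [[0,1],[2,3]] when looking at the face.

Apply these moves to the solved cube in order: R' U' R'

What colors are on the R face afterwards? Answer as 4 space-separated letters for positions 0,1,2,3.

After move 1 (R'): R=RRRR U=WBWB F=GWGW D=YGYG B=YBYB
After move 2 (U'): U=BBWW F=OOGW R=GWRR B=RRYB L=YBOO
After move 3 (R'): R=WRGR U=BYWR F=OBGW D=YOYW B=GRGB
Query: R face = WRGR

Answer: W R G R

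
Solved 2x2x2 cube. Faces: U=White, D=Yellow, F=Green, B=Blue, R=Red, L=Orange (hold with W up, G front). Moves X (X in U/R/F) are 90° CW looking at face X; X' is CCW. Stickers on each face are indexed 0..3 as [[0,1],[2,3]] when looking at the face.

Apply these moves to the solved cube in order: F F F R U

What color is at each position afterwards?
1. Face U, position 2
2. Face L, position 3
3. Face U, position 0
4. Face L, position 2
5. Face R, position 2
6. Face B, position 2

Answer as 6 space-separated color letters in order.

After move 1 (F): F=GGGG U=WWOO R=WRWR D=RRYY L=OYOY
After move 2 (F): F=GGGG U=WWYY R=OROR D=WWYY L=OROR
After move 3 (F): F=GGGG U=WWRR R=YRYR D=OOYY L=OWOW
After move 4 (R): R=YYRR U=WGRG F=GOGY D=OBYB B=RBWB
After move 5 (U): U=RWGG F=YYGY R=RBRR B=OWWB L=GOOW
Query 1: U[2] = G
Query 2: L[3] = W
Query 3: U[0] = R
Query 4: L[2] = O
Query 5: R[2] = R
Query 6: B[2] = W

Answer: G W R O R W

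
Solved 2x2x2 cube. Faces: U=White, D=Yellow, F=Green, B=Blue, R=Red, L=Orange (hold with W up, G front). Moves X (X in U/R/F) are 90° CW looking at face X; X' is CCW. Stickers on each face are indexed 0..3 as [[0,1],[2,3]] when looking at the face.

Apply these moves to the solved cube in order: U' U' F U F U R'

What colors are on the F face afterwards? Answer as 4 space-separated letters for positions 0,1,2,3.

Answer: R O B W

Derivation:
After move 1 (U'): U=WWWW F=OOGG R=GGRR B=RRBB L=BBOO
After move 2 (U'): U=WWWW F=BBGG R=OORR B=GGBB L=RROO
After move 3 (F): F=GBGB U=WWOR R=WOWR D=ROYY L=RYOY
After move 4 (U): U=OWRW F=WOGB R=GGWR B=RYBB L=GBOY
After move 5 (F): F=GWBO U=OWYB R=RGWR D=WGYY L=GROO
After move 6 (U): U=YOBW F=RGBO R=RYWR B=GRBB L=GWOO
After move 7 (R'): R=YRRW U=YBBG F=ROBW D=WGYO B=YRGB
Query: F face = ROBW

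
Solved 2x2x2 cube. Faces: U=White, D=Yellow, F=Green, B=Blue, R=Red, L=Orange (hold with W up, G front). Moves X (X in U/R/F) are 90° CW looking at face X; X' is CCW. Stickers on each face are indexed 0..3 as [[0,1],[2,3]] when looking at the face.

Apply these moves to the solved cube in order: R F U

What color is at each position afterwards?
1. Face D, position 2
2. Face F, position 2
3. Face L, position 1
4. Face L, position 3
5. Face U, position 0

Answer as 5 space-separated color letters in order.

After move 1 (R): R=RRRR U=WGWG F=GYGY D=YBYB B=WBWB
After move 2 (F): F=GGYY U=WGOO R=WRGR D=RRYB L=OYOB
After move 3 (U): U=OWOG F=WRYY R=WBGR B=OYWB L=GGOB
Query 1: D[2] = Y
Query 2: F[2] = Y
Query 3: L[1] = G
Query 4: L[3] = B
Query 5: U[0] = O

Answer: Y Y G B O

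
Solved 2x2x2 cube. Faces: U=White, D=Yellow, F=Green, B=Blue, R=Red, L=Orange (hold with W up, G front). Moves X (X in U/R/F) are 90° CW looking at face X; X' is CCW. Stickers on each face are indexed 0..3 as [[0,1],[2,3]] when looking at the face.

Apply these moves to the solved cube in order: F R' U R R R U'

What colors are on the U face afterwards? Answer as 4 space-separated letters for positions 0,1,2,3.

After move 1 (F): F=GGGG U=WWOO R=WRWR D=RRYY L=OYOY
After move 2 (R'): R=RRWW U=WBOB F=GWGO D=RGYG B=YBRB
After move 3 (U): U=OWBB F=RRGO R=YBWW B=OYRB L=GWOY
After move 4 (R): R=WYWB U=ORBO F=RGGG D=RRYO B=BYWB
After move 5 (R): R=WWBY U=OGBG F=RRGO D=RWYB B=OYRB
After move 6 (R): R=BWYW U=ORBO F=RWGB D=RRYO B=GYGB
After move 7 (U'): U=ROOB F=GWGB R=RWYW B=BWGB L=GYOY
Query: U face = ROOB

Answer: R O O B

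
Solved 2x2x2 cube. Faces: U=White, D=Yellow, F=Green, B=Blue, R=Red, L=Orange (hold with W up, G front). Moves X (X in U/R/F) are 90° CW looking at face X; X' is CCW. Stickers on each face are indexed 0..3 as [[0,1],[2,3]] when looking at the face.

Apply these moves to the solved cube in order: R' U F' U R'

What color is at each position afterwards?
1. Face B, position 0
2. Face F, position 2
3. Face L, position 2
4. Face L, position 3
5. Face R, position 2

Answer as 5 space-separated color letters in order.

Answer: G R O B O

Derivation:
After move 1 (R'): R=RRRR U=WBWB F=GWGW D=YGYG B=YBYB
After move 2 (U): U=WWBB F=RRGW R=YBRR B=OOYB L=GWOO
After move 3 (F'): F=RWRG U=WWYR R=GBYR D=WOYG L=GBOB
After move 4 (U): U=YWRW F=GBRG R=OOYR B=GBYB L=RWOB
After move 5 (R'): R=OROY U=YYRG F=GWRW D=WBYG B=GBOB
Query 1: B[0] = G
Query 2: F[2] = R
Query 3: L[2] = O
Query 4: L[3] = B
Query 5: R[2] = O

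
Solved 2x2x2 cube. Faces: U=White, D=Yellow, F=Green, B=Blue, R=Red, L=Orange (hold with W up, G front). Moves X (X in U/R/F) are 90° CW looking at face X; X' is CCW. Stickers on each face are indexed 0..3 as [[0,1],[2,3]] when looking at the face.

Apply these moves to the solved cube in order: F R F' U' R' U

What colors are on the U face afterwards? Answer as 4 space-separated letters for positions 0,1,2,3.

After move 1 (F): F=GGGG U=WWOO R=WRWR D=RRYY L=OYOY
After move 2 (R): R=WWRR U=WGOG F=GRGY D=RBYB B=OBWB
After move 3 (F'): F=RYGG U=WGWR R=BWRR D=YYYB L=OGOO
After move 4 (U'): U=GRWW F=OGGG R=RYRR B=BWWB L=OBOO
After move 5 (R'): R=YRRR U=GWWB F=ORGW D=YGYG B=BWYB
After move 6 (U): U=WGBW F=YRGW R=BWRR B=OBYB L=OROO
Query: U face = WGBW

Answer: W G B W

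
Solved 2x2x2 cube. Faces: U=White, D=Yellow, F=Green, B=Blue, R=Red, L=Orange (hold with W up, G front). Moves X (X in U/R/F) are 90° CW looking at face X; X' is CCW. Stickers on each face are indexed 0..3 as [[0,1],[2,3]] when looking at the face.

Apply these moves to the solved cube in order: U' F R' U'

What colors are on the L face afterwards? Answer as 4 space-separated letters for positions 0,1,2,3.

After move 1 (U'): U=WWWW F=OOGG R=GGRR B=RRBB L=BBOO
After move 2 (F): F=GOGO U=WWOB R=WGWR D=RGYY L=BYOY
After move 3 (R'): R=GRWW U=WBOR F=GWGB D=ROYO B=YRGB
After move 4 (U'): U=BRWO F=BYGB R=GWWW B=GRGB L=YROY
Query: L face = YROY

Answer: Y R O Y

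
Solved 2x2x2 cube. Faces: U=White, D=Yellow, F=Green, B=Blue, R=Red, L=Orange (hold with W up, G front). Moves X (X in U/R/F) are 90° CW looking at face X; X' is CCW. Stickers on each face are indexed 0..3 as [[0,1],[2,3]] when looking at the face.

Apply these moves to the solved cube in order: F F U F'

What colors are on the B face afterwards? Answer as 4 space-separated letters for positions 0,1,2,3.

Answer: O R B B

Derivation:
After move 1 (F): F=GGGG U=WWOO R=WRWR D=RRYY L=OYOY
After move 2 (F): F=GGGG U=WWYY R=OROR D=WWYY L=OROR
After move 3 (U): U=YWYW F=ORGG R=BBOR B=ORBB L=GGOR
After move 4 (F'): F=RGOG U=YWBO R=WBWR D=GRYY L=GWOY
Query: B face = ORBB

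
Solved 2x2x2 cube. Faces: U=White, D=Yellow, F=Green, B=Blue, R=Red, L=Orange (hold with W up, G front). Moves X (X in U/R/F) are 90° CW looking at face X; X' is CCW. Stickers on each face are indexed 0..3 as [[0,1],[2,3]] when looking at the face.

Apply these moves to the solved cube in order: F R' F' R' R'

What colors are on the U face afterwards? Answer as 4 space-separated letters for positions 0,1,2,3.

Answer: W Y R G

Derivation:
After move 1 (F): F=GGGG U=WWOO R=WRWR D=RRYY L=OYOY
After move 2 (R'): R=RRWW U=WBOB F=GWGO D=RGYG B=YBRB
After move 3 (F'): F=WOGG U=WBRW R=GRRW D=YYYG L=OBOO
After move 4 (R'): R=RWGR U=WRRY F=WBGW D=YOYG B=GBYB
After move 5 (R'): R=WRRG U=WYRG F=WRGY D=YBYW B=GBOB
Query: U face = WYRG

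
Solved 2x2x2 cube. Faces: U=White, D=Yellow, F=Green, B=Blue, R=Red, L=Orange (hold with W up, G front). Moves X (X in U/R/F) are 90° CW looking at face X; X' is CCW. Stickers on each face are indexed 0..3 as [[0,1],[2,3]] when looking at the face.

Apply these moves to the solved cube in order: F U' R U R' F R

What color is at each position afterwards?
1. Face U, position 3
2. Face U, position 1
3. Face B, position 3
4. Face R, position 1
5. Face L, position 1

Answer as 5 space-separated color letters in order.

After move 1 (F): F=GGGG U=WWOO R=WRWR D=RRYY L=OYOY
After move 2 (U'): U=WOWO F=OYGG R=GGWR B=WRBB L=BBOY
After move 3 (R): R=WGRG U=WYWG F=ORGY D=RBYW B=OROB
After move 4 (U): U=WWGY F=WGGY R=ORRG B=BBOB L=OROY
After move 5 (R'): R=RGOR U=WOGB F=WWGY D=RGYY B=WBBB
After move 6 (F): F=GWYW U=WOYR R=GGBR D=ORYY L=OROG
After move 7 (R): R=BGRG U=WWYW F=GRYY D=OBYW B=RBOB
Query 1: U[3] = W
Query 2: U[1] = W
Query 3: B[3] = B
Query 4: R[1] = G
Query 5: L[1] = R

Answer: W W B G R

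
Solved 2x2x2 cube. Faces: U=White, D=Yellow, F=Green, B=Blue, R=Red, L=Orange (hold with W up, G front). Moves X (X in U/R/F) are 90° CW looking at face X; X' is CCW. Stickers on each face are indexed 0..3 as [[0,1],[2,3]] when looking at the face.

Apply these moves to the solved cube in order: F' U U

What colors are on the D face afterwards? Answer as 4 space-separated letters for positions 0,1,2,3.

Answer: O O Y Y

Derivation:
After move 1 (F'): F=GGGG U=WWRR R=YRYR D=OOYY L=OWOW
After move 2 (U): U=RWRW F=YRGG R=BBYR B=OWBB L=GGOW
After move 3 (U): U=RRWW F=BBGG R=OWYR B=GGBB L=YROW
Query: D face = OOYY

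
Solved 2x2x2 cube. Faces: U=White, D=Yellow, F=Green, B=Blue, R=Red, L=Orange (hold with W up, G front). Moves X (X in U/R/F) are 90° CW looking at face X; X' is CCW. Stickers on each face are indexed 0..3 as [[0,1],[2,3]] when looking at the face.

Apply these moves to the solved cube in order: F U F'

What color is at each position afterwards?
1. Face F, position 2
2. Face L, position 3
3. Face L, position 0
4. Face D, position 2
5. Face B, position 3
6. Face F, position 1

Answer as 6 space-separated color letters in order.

Answer: W O G Y B G

Derivation:
After move 1 (F): F=GGGG U=WWOO R=WRWR D=RRYY L=OYOY
After move 2 (U): U=OWOW F=WRGG R=BBWR B=OYBB L=GGOY
After move 3 (F'): F=RGWG U=OWBW R=RBRR D=GYYY L=GWOO
Query 1: F[2] = W
Query 2: L[3] = O
Query 3: L[0] = G
Query 4: D[2] = Y
Query 5: B[3] = B
Query 6: F[1] = G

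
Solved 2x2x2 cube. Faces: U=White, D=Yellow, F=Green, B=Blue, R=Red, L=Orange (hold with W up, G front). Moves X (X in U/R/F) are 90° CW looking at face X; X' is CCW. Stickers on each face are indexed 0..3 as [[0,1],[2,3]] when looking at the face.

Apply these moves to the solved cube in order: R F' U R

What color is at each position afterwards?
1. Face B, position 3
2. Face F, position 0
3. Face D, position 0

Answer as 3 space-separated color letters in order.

Answer: B B O

Derivation:
After move 1 (R): R=RRRR U=WGWG F=GYGY D=YBYB B=WBWB
After move 2 (F'): F=YYGG U=WGRR R=BRYR D=OOYB L=OGOW
After move 3 (U): U=RWRG F=BRGG R=WBYR B=OGWB L=YYOW
After move 4 (R): R=YWRB U=RRRG F=BOGB D=OWYO B=GGWB
Query 1: B[3] = B
Query 2: F[0] = B
Query 3: D[0] = O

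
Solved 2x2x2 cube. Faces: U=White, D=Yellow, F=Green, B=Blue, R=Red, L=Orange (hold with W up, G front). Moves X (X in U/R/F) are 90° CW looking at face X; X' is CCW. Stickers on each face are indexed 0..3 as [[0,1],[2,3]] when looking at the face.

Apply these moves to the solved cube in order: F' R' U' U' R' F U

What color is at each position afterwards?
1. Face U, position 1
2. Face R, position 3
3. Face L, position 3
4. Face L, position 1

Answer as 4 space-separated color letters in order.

Answer: B Y B Y

Derivation:
After move 1 (F'): F=GGGG U=WWRR R=YRYR D=OOYY L=OWOW
After move 2 (R'): R=RRYY U=WBRB F=GWGR D=OGYG B=YBOB
After move 3 (U'): U=BBWR F=OWGR R=GWYY B=RROB L=YBOW
After move 4 (U'): U=BRBW F=YBGR R=OWYY B=GWOB L=RROW
After move 5 (R'): R=WYOY U=BOBG F=YRGW D=OBYR B=GWGB
After move 6 (F): F=GYWR U=BOWR R=BYGY D=OWYR L=ROOB
After move 7 (U): U=WBRO F=BYWR R=GWGY B=ROGB L=GYOB
Query 1: U[1] = B
Query 2: R[3] = Y
Query 3: L[3] = B
Query 4: L[1] = Y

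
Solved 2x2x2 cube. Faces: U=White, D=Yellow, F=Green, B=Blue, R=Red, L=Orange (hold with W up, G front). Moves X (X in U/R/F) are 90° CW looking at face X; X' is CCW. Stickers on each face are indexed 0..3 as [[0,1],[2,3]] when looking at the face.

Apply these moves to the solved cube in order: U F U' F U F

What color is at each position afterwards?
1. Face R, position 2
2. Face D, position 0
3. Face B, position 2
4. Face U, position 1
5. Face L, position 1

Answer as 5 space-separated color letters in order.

After move 1 (U): U=WWWW F=RRGG R=BBRR B=OOBB L=GGOO
After move 2 (F): F=GRGR U=WWOG R=WBWR D=RBYY L=GYOY
After move 3 (U'): U=WGWO F=GYGR R=GRWR B=WBBB L=OOOY
After move 4 (F): F=GGRY U=WGYO R=WROR D=WGYY L=OROB
After move 5 (U): U=YWOG F=WRRY R=WBOR B=ORBB L=GGOB
After move 6 (F): F=RWYR U=YWBG R=OBGR D=OWYY L=GWOG
Query 1: R[2] = G
Query 2: D[0] = O
Query 3: B[2] = B
Query 4: U[1] = W
Query 5: L[1] = W

Answer: G O B W W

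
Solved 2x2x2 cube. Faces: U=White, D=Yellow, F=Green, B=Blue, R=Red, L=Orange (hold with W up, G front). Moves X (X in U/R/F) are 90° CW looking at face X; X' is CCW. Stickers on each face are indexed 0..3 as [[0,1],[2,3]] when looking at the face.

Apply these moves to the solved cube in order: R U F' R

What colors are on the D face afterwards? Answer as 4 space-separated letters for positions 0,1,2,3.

Answer: Y W Y O

Derivation:
After move 1 (R): R=RRRR U=WGWG F=GYGY D=YBYB B=WBWB
After move 2 (U): U=WWGG F=RRGY R=WBRR B=OOWB L=GYOO
After move 3 (F'): F=RYRG U=WWWR R=BBYR D=YOYB L=GGOG
After move 4 (R): R=YBRB U=WYWG F=RORB D=YWYO B=ROWB
Query: D face = YWYO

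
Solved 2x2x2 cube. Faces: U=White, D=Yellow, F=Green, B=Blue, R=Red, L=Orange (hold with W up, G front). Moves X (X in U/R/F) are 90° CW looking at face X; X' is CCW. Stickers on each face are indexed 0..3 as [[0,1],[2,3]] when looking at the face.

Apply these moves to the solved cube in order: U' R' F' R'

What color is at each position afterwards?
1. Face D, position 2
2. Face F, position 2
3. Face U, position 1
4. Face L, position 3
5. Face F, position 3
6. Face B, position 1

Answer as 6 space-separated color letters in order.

Answer: Y O Y W G R

Derivation:
After move 1 (U'): U=WWWW F=OOGG R=GGRR B=RRBB L=BBOO
After move 2 (R'): R=GRGR U=WBWR F=OWGW D=YOYG B=YRYB
After move 3 (F'): F=WWOG U=WBGG R=ORYR D=BOYG L=BROW
After move 4 (R'): R=RROY U=WYGY F=WBOG D=BWYG B=GROB
Query 1: D[2] = Y
Query 2: F[2] = O
Query 3: U[1] = Y
Query 4: L[3] = W
Query 5: F[3] = G
Query 6: B[1] = R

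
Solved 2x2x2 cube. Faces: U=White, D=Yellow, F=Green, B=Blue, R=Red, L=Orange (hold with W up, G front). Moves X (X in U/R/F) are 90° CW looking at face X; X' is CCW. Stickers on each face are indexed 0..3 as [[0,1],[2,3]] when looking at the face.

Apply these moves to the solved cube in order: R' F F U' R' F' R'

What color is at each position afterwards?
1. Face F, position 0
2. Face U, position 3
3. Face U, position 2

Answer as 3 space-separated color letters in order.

Answer: Y G G

Derivation:
After move 1 (R'): R=RRRR U=WBWB F=GWGW D=YGYG B=YBYB
After move 2 (F): F=GGWW U=WBOO R=WRBR D=RRYG L=OYOG
After move 3 (F): F=WGWG U=WBGY R=OROR D=BWYG L=OROR
After move 4 (U'): U=BYWG F=ORWG R=WGOR B=ORYB L=YBOR
After move 5 (R'): R=GRWO U=BYWO F=OYWG D=BRYG B=GRWB
After move 6 (F'): F=YGOW U=BYGW R=RRBO D=BRYG L=YOOW
After move 7 (R'): R=RORB U=BWGG F=YYOW D=BGYW B=GRRB
Query 1: F[0] = Y
Query 2: U[3] = G
Query 3: U[2] = G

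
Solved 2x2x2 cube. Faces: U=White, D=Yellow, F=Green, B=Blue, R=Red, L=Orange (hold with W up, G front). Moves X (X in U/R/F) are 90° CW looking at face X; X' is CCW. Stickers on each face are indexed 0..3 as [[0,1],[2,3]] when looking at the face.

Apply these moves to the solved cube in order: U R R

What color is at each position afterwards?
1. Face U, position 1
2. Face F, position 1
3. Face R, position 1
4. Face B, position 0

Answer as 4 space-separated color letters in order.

After move 1 (U): U=WWWW F=RRGG R=BBRR B=OOBB L=GGOO
After move 2 (R): R=RBRB U=WRWG F=RYGY D=YBYO B=WOWB
After move 3 (R): R=RRBB U=WYWY F=RBGO D=YWYW B=GORB
Query 1: U[1] = Y
Query 2: F[1] = B
Query 3: R[1] = R
Query 4: B[0] = G

Answer: Y B R G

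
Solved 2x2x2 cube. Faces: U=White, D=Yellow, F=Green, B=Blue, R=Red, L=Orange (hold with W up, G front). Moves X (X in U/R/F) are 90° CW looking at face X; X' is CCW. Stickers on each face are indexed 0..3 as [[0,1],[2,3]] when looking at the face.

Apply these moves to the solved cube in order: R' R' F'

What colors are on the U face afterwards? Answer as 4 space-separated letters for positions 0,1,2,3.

Answer: W Y R R

Derivation:
After move 1 (R'): R=RRRR U=WBWB F=GWGW D=YGYG B=YBYB
After move 2 (R'): R=RRRR U=WYWY F=GBGB D=YWYW B=GBGB
After move 3 (F'): F=BBGG U=WYRR R=WRYR D=OOYW L=OYOW
Query: U face = WYRR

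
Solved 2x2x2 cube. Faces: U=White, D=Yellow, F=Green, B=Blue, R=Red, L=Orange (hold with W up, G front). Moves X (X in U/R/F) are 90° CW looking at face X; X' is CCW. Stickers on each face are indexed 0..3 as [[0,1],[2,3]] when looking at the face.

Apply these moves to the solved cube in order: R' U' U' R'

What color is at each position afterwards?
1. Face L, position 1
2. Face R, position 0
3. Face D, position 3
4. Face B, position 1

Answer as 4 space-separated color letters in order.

After move 1 (R'): R=RRRR U=WBWB F=GWGW D=YGYG B=YBYB
After move 2 (U'): U=BBWW F=OOGW R=GWRR B=RRYB L=YBOO
After move 3 (U'): U=BWBW F=YBGW R=OORR B=GWYB L=RROO
After move 4 (R'): R=OROR U=BYBG F=YWGW D=YBYW B=GWGB
Query 1: L[1] = R
Query 2: R[0] = O
Query 3: D[3] = W
Query 4: B[1] = W

Answer: R O W W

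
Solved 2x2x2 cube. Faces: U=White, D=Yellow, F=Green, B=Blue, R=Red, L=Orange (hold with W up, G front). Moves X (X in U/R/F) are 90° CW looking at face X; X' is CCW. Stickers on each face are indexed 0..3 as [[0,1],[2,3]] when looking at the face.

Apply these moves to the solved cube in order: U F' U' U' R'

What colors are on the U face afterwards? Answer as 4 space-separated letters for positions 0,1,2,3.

Answer: R B W R

Derivation:
After move 1 (U): U=WWWW F=RRGG R=BBRR B=OOBB L=GGOO
After move 2 (F'): F=RGRG U=WWBR R=YBYR D=GOYY L=GWOW
After move 3 (U'): U=WRWB F=GWRG R=RGYR B=YBBB L=OOOW
After move 4 (U'): U=RBWW F=OORG R=GWYR B=RGBB L=YBOW
After move 5 (R'): R=WRGY U=RBWR F=OBRW D=GOYG B=YGOB
Query: U face = RBWR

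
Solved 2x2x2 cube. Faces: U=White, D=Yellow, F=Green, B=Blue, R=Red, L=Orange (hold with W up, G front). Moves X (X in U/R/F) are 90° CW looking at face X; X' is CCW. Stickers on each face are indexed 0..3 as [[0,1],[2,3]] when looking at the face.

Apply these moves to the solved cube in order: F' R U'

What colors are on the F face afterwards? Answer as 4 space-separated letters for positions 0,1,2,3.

Answer: O W G Y

Derivation:
After move 1 (F'): F=GGGG U=WWRR R=YRYR D=OOYY L=OWOW
After move 2 (R): R=YYRR U=WGRG F=GOGY D=OBYB B=RBWB
After move 3 (U'): U=GGWR F=OWGY R=GORR B=YYWB L=RBOW
Query: F face = OWGY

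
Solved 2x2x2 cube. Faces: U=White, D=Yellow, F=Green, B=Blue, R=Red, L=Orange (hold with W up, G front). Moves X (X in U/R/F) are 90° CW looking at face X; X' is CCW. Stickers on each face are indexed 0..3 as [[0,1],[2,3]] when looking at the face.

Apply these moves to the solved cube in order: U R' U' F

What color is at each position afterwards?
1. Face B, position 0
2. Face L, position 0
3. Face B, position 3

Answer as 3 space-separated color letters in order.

Answer: B Y B

Derivation:
After move 1 (U): U=WWWW F=RRGG R=BBRR B=OOBB L=GGOO
After move 2 (R'): R=BRBR U=WBWO F=RWGW D=YRYG B=YOYB
After move 3 (U'): U=BOWW F=GGGW R=RWBR B=BRYB L=YOOO
After move 4 (F): F=GGWG U=BOOO R=WWWR D=BRYG L=YYOR
Query 1: B[0] = B
Query 2: L[0] = Y
Query 3: B[3] = B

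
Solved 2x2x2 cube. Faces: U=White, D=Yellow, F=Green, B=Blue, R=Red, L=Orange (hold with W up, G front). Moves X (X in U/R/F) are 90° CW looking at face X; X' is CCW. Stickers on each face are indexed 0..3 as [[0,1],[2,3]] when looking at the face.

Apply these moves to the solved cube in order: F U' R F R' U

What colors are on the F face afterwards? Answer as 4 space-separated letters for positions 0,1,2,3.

Answer: G G Y B

Derivation:
After move 1 (F): F=GGGG U=WWOO R=WRWR D=RRYY L=OYOY
After move 2 (U'): U=WOWO F=OYGG R=GGWR B=WRBB L=BBOY
After move 3 (R): R=WGRG U=WYWG F=ORGY D=RBYW B=OROB
After move 4 (F): F=GOYR U=WYYB R=WGGG D=RWYW L=BROB
After move 5 (R'): R=GGWG U=WOYO F=GYYB D=ROYR B=WRWB
After move 6 (U): U=YWOO F=GGYB R=WRWG B=BRWB L=GYOB
Query: F face = GGYB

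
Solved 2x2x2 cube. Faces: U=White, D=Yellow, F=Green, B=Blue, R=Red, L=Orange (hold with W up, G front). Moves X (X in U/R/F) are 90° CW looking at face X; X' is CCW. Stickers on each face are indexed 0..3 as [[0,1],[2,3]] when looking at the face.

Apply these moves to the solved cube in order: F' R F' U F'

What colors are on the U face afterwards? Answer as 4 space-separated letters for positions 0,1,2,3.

Answer: Y W R O

Derivation:
After move 1 (F'): F=GGGG U=WWRR R=YRYR D=OOYY L=OWOW
After move 2 (R): R=YYRR U=WGRG F=GOGY D=OBYB B=RBWB
After move 3 (F'): F=OYGG U=WGYR R=BYOR D=WWYB L=OGOR
After move 4 (U): U=YWRG F=BYGG R=RBOR B=OGWB L=OYOR
After move 5 (F'): F=YGBG U=YWRO R=WBWR D=YRYB L=OGOR
Query: U face = YWRO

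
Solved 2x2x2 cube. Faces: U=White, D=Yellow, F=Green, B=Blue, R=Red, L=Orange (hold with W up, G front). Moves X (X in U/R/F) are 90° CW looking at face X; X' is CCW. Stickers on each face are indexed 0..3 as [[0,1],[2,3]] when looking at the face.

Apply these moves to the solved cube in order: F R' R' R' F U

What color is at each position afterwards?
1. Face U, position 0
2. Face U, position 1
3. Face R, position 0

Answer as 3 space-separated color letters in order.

Answer: Y W O

Derivation:
After move 1 (F): F=GGGG U=WWOO R=WRWR D=RRYY L=OYOY
After move 2 (R'): R=RRWW U=WBOB F=GWGO D=RGYG B=YBRB
After move 3 (R'): R=RWRW U=WROY F=GBGB D=RWYO B=GBGB
After move 4 (R'): R=WWRR U=WGOG F=GRGY D=RBYB B=OBWB
After move 5 (F): F=GGYR U=WGYY R=OWGR D=RWYB L=OROB
After move 6 (U): U=YWYG F=OWYR R=OBGR B=ORWB L=GGOB
Query 1: U[0] = Y
Query 2: U[1] = W
Query 3: R[0] = O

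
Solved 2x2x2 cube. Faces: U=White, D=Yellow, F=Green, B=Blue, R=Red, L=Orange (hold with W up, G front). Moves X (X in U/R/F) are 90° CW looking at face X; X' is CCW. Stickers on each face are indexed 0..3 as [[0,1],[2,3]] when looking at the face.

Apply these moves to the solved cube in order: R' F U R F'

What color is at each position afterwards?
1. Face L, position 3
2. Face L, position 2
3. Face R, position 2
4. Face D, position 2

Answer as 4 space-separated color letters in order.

After move 1 (R'): R=RRRR U=WBWB F=GWGW D=YGYG B=YBYB
After move 2 (F): F=GGWW U=WBOO R=WRBR D=RRYG L=OYOG
After move 3 (U): U=OWOB F=WRWW R=YBBR B=OYYB L=GGOG
After move 4 (R): R=BYRB U=OROW F=WRWG D=RYYO B=BYWB
After move 5 (F'): F=RGWW U=ORBR R=YYRB D=GGYO L=GWOO
Query 1: L[3] = O
Query 2: L[2] = O
Query 3: R[2] = R
Query 4: D[2] = Y

Answer: O O R Y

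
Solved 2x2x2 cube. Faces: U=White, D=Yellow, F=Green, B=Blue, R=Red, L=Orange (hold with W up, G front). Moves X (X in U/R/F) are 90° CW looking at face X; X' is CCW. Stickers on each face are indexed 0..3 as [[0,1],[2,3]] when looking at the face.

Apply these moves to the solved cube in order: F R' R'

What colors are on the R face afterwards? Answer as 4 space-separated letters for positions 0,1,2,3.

Answer: R W R W

Derivation:
After move 1 (F): F=GGGG U=WWOO R=WRWR D=RRYY L=OYOY
After move 2 (R'): R=RRWW U=WBOB F=GWGO D=RGYG B=YBRB
After move 3 (R'): R=RWRW U=WROY F=GBGB D=RWYO B=GBGB
Query: R face = RWRW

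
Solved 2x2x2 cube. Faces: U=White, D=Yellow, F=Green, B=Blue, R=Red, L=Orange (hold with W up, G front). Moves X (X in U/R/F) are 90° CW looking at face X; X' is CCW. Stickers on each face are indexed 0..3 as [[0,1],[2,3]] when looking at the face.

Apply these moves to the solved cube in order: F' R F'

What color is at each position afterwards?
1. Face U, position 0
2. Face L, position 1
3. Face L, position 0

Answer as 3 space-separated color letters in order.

Answer: W G O

Derivation:
After move 1 (F'): F=GGGG U=WWRR R=YRYR D=OOYY L=OWOW
After move 2 (R): R=YYRR U=WGRG F=GOGY D=OBYB B=RBWB
After move 3 (F'): F=OYGG U=WGYR R=BYOR D=WWYB L=OGOR
Query 1: U[0] = W
Query 2: L[1] = G
Query 3: L[0] = O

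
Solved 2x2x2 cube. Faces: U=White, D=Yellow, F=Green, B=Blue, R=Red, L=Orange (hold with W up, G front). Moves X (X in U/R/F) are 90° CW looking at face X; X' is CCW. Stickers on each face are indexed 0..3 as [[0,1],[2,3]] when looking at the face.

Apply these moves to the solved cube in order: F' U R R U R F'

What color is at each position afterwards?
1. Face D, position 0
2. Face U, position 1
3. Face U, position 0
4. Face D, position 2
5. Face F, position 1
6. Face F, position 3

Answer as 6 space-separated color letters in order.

Answer: B Y R Y W G

Derivation:
After move 1 (F'): F=GGGG U=WWRR R=YRYR D=OOYY L=OWOW
After move 2 (U): U=RWRW F=YRGG R=BBYR B=OWBB L=GGOW
After move 3 (R): R=YBRB U=RRRG F=YOGY D=OBYO B=WWWB
After move 4 (R): R=RYBB U=RORY F=YBGO D=OWYW B=GWRB
After move 5 (U): U=RRYO F=RYGO R=GWBB B=GGRB L=YBOW
After move 6 (R): R=BGBW U=RYYO F=RWGW D=ORYG B=OGRB
After move 7 (F'): F=WWRG U=RYBB R=RGOW D=BWYG L=YOOY
Query 1: D[0] = B
Query 2: U[1] = Y
Query 3: U[0] = R
Query 4: D[2] = Y
Query 5: F[1] = W
Query 6: F[3] = G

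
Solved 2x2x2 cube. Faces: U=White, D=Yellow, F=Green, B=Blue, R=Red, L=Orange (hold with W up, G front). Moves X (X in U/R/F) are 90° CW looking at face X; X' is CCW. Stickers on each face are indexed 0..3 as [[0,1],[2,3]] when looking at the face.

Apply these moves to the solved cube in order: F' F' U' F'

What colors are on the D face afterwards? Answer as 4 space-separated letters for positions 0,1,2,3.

Answer: B R Y Y

Derivation:
After move 1 (F'): F=GGGG U=WWRR R=YRYR D=OOYY L=OWOW
After move 2 (F'): F=GGGG U=WWYY R=OROR D=WWYY L=OROR
After move 3 (U'): U=WYWY F=ORGG R=GGOR B=ORBB L=BBOR
After move 4 (F'): F=RGOG U=WYGO R=WGWR D=BRYY L=BYOW
Query: D face = BRYY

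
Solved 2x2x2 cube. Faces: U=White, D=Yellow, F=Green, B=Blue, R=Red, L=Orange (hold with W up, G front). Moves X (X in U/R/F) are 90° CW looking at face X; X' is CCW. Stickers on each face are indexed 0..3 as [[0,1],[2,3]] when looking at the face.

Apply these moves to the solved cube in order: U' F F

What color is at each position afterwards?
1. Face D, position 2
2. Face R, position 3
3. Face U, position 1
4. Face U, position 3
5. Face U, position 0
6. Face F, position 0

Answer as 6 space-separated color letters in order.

After move 1 (U'): U=WWWW F=OOGG R=GGRR B=RRBB L=BBOO
After move 2 (F): F=GOGO U=WWOB R=WGWR D=RGYY L=BYOY
After move 3 (F): F=GGOO U=WWYY R=OGBR D=WWYY L=BROG
Query 1: D[2] = Y
Query 2: R[3] = R
Query 3: U[1] = W
Query 4: U[3] = Y
Query 5: U[0] = W
Query 6: F[0] = G

Answer: Y R W Y W G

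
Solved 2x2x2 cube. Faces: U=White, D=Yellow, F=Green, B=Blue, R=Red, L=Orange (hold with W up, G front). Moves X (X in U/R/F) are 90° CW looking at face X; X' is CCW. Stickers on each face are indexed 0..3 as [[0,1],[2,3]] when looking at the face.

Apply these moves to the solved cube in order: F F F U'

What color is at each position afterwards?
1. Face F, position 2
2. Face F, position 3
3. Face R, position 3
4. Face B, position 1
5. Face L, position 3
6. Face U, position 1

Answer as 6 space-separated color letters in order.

After move 1 (F): F=GGGG U=WWOO R=WRWR D=RRYY L=OYOY
After move 2 (F): F=GGGG U=WWYY R=OROR D=WWYY L=OROR
After move 3 (F): F=GGGG U=WWRR R=YRYR D=OOYY L=OWOW
After move 4 (U'): U=WRWR F=OWGG R=GGYR B=YRBB L=BBOW
Query 1: F[2] = G
Query 2: F[3] = G
Query 3: R[3] = R
Query 4: B[1] = R
Query 5: L[3] = W
Query 6: U[1] = R

Answer: G G R R W R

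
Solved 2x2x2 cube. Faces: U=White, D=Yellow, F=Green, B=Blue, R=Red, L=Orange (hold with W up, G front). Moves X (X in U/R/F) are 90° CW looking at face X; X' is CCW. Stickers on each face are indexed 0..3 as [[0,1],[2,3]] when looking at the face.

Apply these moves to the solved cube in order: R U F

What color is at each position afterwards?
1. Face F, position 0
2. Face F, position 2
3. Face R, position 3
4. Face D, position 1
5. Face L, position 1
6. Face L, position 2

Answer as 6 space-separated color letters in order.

Answer: G Y R W Y O

Derivation:
After move 1 (R): R=RRRR U=WGWG F=GYGY D=YBYB B=WBWB
After move 2 (U): U=WWGG F=RRGY R=WBRR B=OOWB L=GYOO
After move 3 (F): F=GRYR U=WWOY R=GBGR D=RWYB L=GYOB
Query 1: F[0] = G
Query 2: F[2] = Y
Query 3: R[3] = R
Query 4: D[1] = W
Query 5: L[1] = Y
Query 6: L[2] = O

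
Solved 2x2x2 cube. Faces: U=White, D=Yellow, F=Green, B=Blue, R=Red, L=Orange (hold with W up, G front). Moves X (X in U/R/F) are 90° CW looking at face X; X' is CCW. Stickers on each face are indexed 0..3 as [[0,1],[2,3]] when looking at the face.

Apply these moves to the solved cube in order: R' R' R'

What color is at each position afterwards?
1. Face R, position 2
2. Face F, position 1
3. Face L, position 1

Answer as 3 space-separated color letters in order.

After move 1 (R'): R=RRRR U=WBWB F=GWGW D=YGYG B=YBYB
After move 2 (R'): R=RRRR U=WYWY F=GBGB D=YWYW B=GBGB
After move 3 (R'): R=RRRR U=WGWG F=GYGY D=YBYB B=WBWB
Query 1: R[2] = R
Query 2: F[1] = Y
Query 3: L[1] = O

Answer: R Y O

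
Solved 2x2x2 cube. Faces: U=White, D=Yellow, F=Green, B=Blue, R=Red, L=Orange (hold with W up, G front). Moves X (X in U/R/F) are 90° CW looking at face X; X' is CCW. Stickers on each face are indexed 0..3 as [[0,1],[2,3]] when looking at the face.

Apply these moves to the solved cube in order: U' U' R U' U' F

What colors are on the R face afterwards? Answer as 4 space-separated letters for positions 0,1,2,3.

After move 1 (U'): U=WWWW F=OOGG R=GGRR B=RRBB L=BBOO
After move 2 (U'): U=WWWW F=BBGG R=OORR B=GGBB L=RROO
After move 3 (R): R=RORO U=WBWG F=BYGY D=YBYG B=WGWB
After move 4 (U'): U=BGWW F=RRGY R=BYRO B=ROWB L=WGOO
After move 5 (U'): U=GWBW F=WGGY R=RRRO B=BYWB L=ROOO
After move 6 (F): F=GWYG U=GWOO R=BRWO D=RRYG L=RYOB
Query: R face = BRWO

Answer: B R W O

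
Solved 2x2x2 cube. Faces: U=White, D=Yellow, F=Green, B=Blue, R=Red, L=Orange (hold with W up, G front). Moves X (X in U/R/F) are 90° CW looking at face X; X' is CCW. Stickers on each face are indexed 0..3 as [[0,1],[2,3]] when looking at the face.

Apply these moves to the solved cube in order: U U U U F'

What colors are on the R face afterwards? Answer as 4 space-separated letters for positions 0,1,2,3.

After move 1 (U): U=WWWW F=RRGG R=BBRR B=OOBB L=GGOO
After move 2 (U): U=WWWW F=BBGG R=OORR B=GGBB L=RROO
After move 3 (U): U=WWWW F=OOGG R=GGRR B=RRBB L=BBOO
After move 4 (U): U=WWWW F=GGGG R=RRRR B=BBBB L=OOOO
After move 5 (F'): F=GGGG U=WWRR R=YRYR D=OOYY L=OWOW
Query: R face = YRYR

Answer: Y R Y R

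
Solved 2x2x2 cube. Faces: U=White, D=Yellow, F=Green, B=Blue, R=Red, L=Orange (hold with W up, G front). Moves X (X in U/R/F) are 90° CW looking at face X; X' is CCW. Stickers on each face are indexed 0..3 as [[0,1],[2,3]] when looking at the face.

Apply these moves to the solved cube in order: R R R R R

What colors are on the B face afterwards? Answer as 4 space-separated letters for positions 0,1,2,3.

After move 1 (R): R=RRRR U=WGWG F=GYGY D=YBYB B=WBWB
After move 2 (R): R=RRRR U=WYWY F=GBGB D=YWYW B=GBGB
After move 3 (R): R=RRRR U=WBWB F=GWGW D=YGYG B=YBYB
After move 4 (R): R=RRRR U=WWWW F=GGGG D=YYYY B=BBBB
After move 5 (R): R=RRRR U=WGWG F=GYGY D=YBYB B=WBWB
Query: B face = WBWB

Answer: W B W B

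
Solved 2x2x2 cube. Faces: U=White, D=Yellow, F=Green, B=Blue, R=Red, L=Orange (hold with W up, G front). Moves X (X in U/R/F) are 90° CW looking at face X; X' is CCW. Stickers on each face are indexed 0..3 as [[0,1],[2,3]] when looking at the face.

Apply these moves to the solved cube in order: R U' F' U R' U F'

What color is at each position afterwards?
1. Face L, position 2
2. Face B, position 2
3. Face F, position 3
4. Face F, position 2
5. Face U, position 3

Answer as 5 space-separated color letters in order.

Answer: O O O R R

Derivation:
After move 1 (R): R=RRRR U=WGWG F=GYGY D=YBYB B=WBWB
After move 2 (U'): U=GGWW F=OOGY R=GYRR B=RRWB L=WBOO
After move 3 (F'): F=OYOG U=GGGR R=BYYR D=BOYB L=WWOW
After move 4 (U): U=GGRG F=BYOG R=RRYR B=WWWB L=OYOW
After move 5 (R'): R=RRRY U=GWRW F=BGOG D=BYYG B=BWOB
After move 6 (U): U=RGWW F=RROG R=BWRY B=OYOB L=BGOW
After move 7 (F'): F=RGRO U=RGBR R=YWBY D=GWYG L=BWOW
Query 1: L[2] = O
Query 2: B[2] = O
Query 3: F[3] = O
Query 4: F[2] = R
Query 5: U[3] = R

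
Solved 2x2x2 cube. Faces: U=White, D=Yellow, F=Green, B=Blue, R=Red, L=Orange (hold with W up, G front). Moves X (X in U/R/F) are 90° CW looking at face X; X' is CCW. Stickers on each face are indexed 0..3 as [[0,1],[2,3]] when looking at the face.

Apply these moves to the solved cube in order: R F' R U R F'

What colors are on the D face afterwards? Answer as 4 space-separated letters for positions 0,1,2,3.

Answer: O W Y O

Derivation:
After move 1 (R): R=RRRR U=WGWG F=GYGY D=YBYB B=WBWB
After move 2 (F'): F=YYGG U=WGRR R=BRYR D=OOYB L=OGOW
After move 3 (R): R=YBRR U=WYRG F=YOGB D=OWYW B=RBGB
After move 4 (U): U=RWGY F=YBGB R=RBRR B=OGGB L=YOOW
After move 5 (R): R=RRRB U=RBGB F=YWGW D=OGYO B=YGWB
After move 6 (F'): F=WWYG U=RBRR R=GROB D=OWYO L=YBOG
Query: D face = OWYO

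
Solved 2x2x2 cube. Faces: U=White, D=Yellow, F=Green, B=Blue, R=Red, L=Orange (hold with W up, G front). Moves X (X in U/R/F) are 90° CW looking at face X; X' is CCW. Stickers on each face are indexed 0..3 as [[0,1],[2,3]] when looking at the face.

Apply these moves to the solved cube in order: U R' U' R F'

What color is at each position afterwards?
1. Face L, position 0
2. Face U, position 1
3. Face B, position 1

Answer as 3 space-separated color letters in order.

Answer: Y G R

Derivation:
After move 1 (U): U=WWWW F=RRGG R=BBRR B=OOBB L=GGOO
After move 2 (R'): R=BRBR U=WBWO F=RWGW D=YRYG B=YOYB
After move 3 (U'): U=BOWW F=GGGW R=RWBR B=BRYB L=YOOO
After move 4 (R): R=BRRW U=BGWW F=GRGG D=YYYB B=WROB
After move 5 (F'): F=RGGG U=BGBR R=YRYW D=OOYB L=YWOW
Query 1: L[0] = Y
Query 2: U[1] = G
Query 3: B[1] = R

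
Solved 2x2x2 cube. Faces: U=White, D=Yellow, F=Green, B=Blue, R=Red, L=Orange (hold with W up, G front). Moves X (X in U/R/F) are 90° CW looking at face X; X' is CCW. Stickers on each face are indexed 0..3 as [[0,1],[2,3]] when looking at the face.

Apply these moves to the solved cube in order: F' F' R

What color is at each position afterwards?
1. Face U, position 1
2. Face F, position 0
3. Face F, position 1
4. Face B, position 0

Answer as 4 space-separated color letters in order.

Answer: G G W Y

Derivation:
After move 1 (F'): F=GGGG U=WWRR R=YRYR D=OOYY L=OWOW
After move 2 (F'): F=GGGG U=WWYY R=OROR D=WWYY L=OROR
After move 3 (R): R=OORR U=WGYG F=GWGY D=WBYB B=YBWB
Query 1: U[1] = G
Query 2: F[0] = G
Query 3: F[1] = W
Query 4: B[0] = Y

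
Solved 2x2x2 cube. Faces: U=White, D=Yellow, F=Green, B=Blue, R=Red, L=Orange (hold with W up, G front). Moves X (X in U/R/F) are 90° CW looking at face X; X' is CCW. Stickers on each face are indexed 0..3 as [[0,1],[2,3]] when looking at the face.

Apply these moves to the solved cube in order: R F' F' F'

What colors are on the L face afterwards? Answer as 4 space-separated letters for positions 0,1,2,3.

After move 1 (R): R=RRRR U=WGWG F=GYGY D=YBYB B=WBWB
After move 2 (F'): F=YYGG U=WGRR R=BRYR D=OOYB L=OGOW
After move 3 (F'): F=YGYG U=WGBY R=OROR D=GWYB L=OROR
After move 4 (F'): F=GGYY U=WGOO R=WRGR D=RRYB L=OYOB
Query: L face = OYOB

Answer: O Y O B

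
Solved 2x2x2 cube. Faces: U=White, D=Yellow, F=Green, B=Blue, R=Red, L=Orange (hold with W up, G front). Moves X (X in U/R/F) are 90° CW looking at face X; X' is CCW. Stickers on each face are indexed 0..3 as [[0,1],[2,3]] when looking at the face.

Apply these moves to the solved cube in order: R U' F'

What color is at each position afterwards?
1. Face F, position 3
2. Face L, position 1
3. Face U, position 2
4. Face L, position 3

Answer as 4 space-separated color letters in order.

After move 1 (R): R=RRRR U=WGWG F=GYGY D=YBYB B=WBWB
After move 2 (U'): U=GGWW F=OOGY R=GYRR B=RRWB L=WBOO
After move 3 (F'): F=OYOG U=GGGR R=BYYR D=BOYB L=WWOW
Query 1: F[3] = G
Query 2: L[1] = W
Query 3: U[2] = G
Query 4: L[3] = W

Answer: G W G W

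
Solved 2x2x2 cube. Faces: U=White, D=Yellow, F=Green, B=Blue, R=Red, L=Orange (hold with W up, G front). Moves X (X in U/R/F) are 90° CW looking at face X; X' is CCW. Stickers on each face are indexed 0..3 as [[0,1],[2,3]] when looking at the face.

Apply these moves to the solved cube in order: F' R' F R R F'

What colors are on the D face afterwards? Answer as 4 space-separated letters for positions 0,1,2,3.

After move 1 (F'): F=GGGG U=WWRR R=YRYR D=OOYY L=OWOW
After move 2 (R'): R=RRYY U=WBRB F=GWGR D=OGYG B=YBOB
After move 3 (F): F=GGRW U=WBWW R=RRBY D=YRYG L=OOOG
After move 4 (R): R=BRYR U=WGWW F=GRRG D=YOYY B=WBBB
After move 5 (R): R=YBRR U=WRWG F=GORY D=YBYW B=WBGB
After move 6 (F'): F=OYGR U=WRYR R=BBYR D=OGYW L=OGOW
Query: D face = OGYW

Answer: O G Y W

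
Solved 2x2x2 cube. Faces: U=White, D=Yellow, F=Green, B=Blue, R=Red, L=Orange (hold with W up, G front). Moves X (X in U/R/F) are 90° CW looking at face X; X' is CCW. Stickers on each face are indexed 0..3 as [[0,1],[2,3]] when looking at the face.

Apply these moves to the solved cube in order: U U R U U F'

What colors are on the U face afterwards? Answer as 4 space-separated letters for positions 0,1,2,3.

Answer: G W R R

Derivation:
After move 1 (U): U=WWWW F=RRGG R=BBRR B=OOBB L=GGOO
After move 2 (U): U=WWWW F=BBGG R=OORR B=GGBB L=RROO
After move 3 (R): R=RORO U=WBWG F=BYGY D=YBYG B=WGWB
After move 4 (U): U=WWGB F=ROGY R=WGRO B=RRWB L=BYOO
After move 5 (U): U=GWBW F=WGGY R=RRRO B=BYWB L=ROOO
After move 6 (F'): F=GYWG U=GWRR R=BRYO D=OOYG L=RWOB
Query: U face = GWRR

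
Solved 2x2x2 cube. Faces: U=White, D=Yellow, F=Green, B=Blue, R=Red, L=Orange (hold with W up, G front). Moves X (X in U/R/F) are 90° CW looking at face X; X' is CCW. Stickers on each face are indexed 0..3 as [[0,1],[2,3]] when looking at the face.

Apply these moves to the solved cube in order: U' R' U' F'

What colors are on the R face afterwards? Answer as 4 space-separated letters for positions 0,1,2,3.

After move 1 (U'): U=WWWW F=OOGG R=GGRR B=RRBB L=BBOO
After move 2 (R'): R=GRGR U=WBWR F=OWGW D=YOYG B=YRYB
After move 3 (U'): U=BRWW F=BBGW R=OWGR B=GRYB L=YROO
After move 4 (F'): F=BWBG U=BROG R=OWYR D=ROYG L=YWOW
Query: R face = OWYR

Answer: O W Y R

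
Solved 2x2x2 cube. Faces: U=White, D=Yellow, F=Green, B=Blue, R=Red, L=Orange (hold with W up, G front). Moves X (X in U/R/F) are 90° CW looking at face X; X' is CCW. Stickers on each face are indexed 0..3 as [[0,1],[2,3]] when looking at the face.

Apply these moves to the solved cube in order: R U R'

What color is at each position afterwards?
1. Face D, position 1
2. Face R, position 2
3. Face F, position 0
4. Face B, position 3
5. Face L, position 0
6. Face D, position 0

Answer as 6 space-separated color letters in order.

After move 1 (R): R=RRRR U=WGWG F=GYGY D=YBYB B=WBWB
After move 2 (U): U=WWGG F=RRGY R=WBRR B=OOWB L=GYOO
After move 3 (R'): R=BRWR U=WWGO F=RWGG D=YRYY B=BOBB
Query 1: D[1] = R
Query 2: R[2] = W
Query 3: F[0] = R
Query 4: B[3] = B
Query 5: L[0] = G
Query 6: D[0] = Y

Answer: R W R B G Y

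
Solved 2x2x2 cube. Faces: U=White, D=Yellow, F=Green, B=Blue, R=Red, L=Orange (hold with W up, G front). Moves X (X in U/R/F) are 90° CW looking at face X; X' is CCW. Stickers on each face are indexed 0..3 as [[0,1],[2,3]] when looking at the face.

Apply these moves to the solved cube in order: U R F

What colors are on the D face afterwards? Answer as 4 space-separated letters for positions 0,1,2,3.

Answer: R R Y O

Derivation:
After move 1 (U): U=WWWW F=RRGG R=BBRR B=OOBB L=GGOO
After move 2 (R): R=RBRB U=WRWG F=RYGY D=YBYO B=WOWB
After move 3 (F): F=GRYY U=WROG R=WBGB D=RRYO L=GYOB
Query: D face = RRYO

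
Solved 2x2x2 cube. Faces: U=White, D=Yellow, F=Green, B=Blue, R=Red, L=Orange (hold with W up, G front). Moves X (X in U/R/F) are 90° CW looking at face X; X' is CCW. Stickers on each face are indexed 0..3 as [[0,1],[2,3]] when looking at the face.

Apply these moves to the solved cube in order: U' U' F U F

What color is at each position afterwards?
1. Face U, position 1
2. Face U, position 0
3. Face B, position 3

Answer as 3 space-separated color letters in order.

After move 1 (U'): U=WWWW F=OOGG R=GGRR B=RRBB L=BBOO
After move 2 (U'): U=WWWW F=BBGG R=OORR B=GGBB L=RROO
After move 3 (F): F=GBGB U=WWOR R=WOWR D=ROYY L=RYOY
After move 4 (U): U=OWRW F=WOGB R=GGWR B=RYBB L=GBOY
After move 5 (F): F=GWBO U=OWYB R=RGWR D=WGYY L=GROO
Query 1: U[1] = W
Query 2: U[0] = O
Query 3: B[3] = B

Answer: W O B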